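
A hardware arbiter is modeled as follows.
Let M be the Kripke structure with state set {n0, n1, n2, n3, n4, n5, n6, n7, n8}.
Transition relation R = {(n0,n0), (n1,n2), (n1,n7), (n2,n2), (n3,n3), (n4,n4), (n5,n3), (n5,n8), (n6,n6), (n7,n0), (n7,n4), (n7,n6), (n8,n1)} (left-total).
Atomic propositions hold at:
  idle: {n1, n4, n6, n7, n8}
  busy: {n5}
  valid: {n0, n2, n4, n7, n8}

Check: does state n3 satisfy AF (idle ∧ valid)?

No

Sat(idle ∧ valid) = {n4, n7, n8}
AF (idle ∧ valid): least fixpoint, start Z0 = {n4, n7, n8}, add states with every successor in Z. Already a fixed point.
Sat(AF (idle ∧ valid)) = {n4, n7, n8}
n3 ∉ Sat(AF (idle ∧ valid)) = {n4, n7, n8}, so the formula does not hold at n3.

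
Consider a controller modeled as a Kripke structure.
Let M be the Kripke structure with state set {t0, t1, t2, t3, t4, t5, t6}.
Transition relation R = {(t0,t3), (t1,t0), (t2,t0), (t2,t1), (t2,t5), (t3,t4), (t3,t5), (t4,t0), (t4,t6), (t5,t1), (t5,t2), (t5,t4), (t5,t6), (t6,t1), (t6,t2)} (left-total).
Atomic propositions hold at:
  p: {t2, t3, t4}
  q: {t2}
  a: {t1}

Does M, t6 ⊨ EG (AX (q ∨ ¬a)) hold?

Sat(¬a) = {t0, t2, t3, t4, t5, t6}
Sat(q ∨ ¬a) = {t0, t2, t3, t4, t5, t6}
Sat(AX (q ∨ ¬a)) = {s : every successor in {t0, t2, t3, t4, t5, t6}} = {t0, t1, t3, t4}
EG (AX (q ∨ ¬a)): greatest fixpoint, start Z0 = {t0, t1, t3, t4}, keep only states in Sat with some successor in Z. Already a fixed point.
Sat(EG (AX (q ∨ ¬a))) = {t0, t1, t3, t4}
t6 ∉ Sat(EG (AX (q ∨ ¬a))) = {t0, t1, t3, t4}, so the formula does not hold at t6.

No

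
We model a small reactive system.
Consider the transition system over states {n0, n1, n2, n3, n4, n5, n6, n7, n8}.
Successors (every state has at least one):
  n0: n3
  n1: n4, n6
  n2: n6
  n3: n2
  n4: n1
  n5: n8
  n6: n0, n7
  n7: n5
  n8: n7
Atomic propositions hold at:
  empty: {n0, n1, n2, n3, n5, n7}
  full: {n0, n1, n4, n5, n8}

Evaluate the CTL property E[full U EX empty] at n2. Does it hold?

Sat(EX empty) = {s : some successor in {n0, n1, n2, n3, n5, n7}} = {n0, n3, n4, n6, n7, n8}
E[full U EX empty]: least fixpoint, start Z0 = Sat(EX empty) = {n0, n3, n4, n6, n7, n8}, add states in Sat(full) with some successor in Z. Z1 = {n0, n1, n3, n4, n5, n6, n7, n8}; fixed.
Sat(E[full U EX empty]) = {n0, n1, n3, n4, n5, n6, n7, n8}
n2 ∉ Sat(E[full U EX empty]) = {n0, n1, n3, n4, n5, n6, n7, n8}, so the formula does not hold at n2.

No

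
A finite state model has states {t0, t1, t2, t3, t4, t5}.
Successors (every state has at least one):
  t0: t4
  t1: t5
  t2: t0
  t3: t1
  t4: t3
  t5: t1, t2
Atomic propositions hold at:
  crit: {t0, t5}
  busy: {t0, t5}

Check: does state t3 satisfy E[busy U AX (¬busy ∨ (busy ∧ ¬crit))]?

Yes

Sat(¬busy) = {t1, t2, t3, t4}
Sat(¬crit) = {t1, t2, t3, t4}
Sat(busy ∧ ¬crit) = ∅
Sat(¬busy ∨ (busy ∧ ¬crit)) = {t1, t2, t3, t4}
Sat(AX (¬busy ∨ (busy ∧ ¬crit))) = {s : every successor in {t1, t2, t3, t4}} = {t0, t3, t4, t5}
E[busy U AX (¬busy ∨ (busy ∧ ¬crit))]: least fixpoint, start Z0 = Sat(AX (¬busy ∨ (busy ∧ ¬crit))) = {t0, t3, t4, t5}, add states in Sat(busy) with some successor in Z. Already a fixed point.
Sat(E[busy U AX (¬busy ∨ (busy ∧ ¬crit))]) = {t0, t3, t4, t5}
t3 ∈ Sat(E[busy U AX (¬busy ∨ (busy ∧ ¬crit))]) = {t0, t3, t4, t5}, so the formula holds at t3.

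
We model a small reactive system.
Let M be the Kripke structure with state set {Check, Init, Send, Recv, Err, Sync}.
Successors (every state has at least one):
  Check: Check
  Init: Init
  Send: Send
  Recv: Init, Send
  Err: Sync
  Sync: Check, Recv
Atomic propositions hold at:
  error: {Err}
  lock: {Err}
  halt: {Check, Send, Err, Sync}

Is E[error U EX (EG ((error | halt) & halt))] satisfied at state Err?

Sat(error | halt) = {Check, Send, Err, Sync}
Sat((error | halt) & halt) = {Check, Send, Err, Sync}
EG ((error | halt) & halt): greatest fixpoint, start Z0 = {Check, Send, Err, Sync}, keep only states in Sat with some successor in Z. Already a fixed point.
Sat(EG ((error | halt) & halt)) = {Check, Send, Err, Sync}
Sat(EX (EG ((error | halt) & halt))) = {s : some successor in {Check, Send, Err, Sync}} = {Check, Send, Recv, Err, Sync}
E[error U EX (EG ((error | halt) & halt))]: least fixpoint, start Z0 = Sat(EX (EG ((error | halt) & halt))) = {Check, Send, Recv, Err, Sync}, add states in Sat(error) with some successor in Z. Already a fixed point.
Sat(E[error U EX (EG ((error | halt) & halt))]) = {Check, Send, Recv, Err, Sync}
Err ∈ Sat(E[error U EX (EG ((error | halt) & halt))]) = {Check, Send, Recv, Err, Sync}, so the formula holds at Err.

Yes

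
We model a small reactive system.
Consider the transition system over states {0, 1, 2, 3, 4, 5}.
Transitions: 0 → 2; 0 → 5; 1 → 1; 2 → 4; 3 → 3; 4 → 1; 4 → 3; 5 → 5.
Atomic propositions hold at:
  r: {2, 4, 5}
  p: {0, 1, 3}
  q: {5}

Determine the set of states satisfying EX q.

Sat(EX q) = {s : some successor in {5}} = {0, 5}

{0, 5}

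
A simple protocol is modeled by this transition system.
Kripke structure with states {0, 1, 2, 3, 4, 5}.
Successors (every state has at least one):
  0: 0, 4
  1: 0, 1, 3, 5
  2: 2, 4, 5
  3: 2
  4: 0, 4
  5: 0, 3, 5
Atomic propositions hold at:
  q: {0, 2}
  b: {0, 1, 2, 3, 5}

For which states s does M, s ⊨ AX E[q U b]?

{1, 3, 5}

E[q U b]: least fixpoint, start Z0 = Sat(b) = {0, 1, 2, 3, 5}, add states in Sat(q) with some successor in Z. Already a fixed point.
Sat(E[q U b]) = {0, 1, 2, 3, 5}
Sat(AX E[q U b]) = {s : every successor in {0, 1, 2, 3, 5}} = {1, 3, 5}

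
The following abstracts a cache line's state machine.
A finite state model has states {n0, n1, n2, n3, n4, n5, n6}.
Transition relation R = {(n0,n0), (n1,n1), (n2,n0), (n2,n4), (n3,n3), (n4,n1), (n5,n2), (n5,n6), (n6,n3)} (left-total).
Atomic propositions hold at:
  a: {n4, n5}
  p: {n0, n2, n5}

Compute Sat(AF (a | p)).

Sat(a | p) = {n0, n2, n4, n5}
AF (a | p): least fixpoint, start Z0 = {n0, n2, n4, n5}, add states with every successor in Z. Already a fixed point.
Sat(AF (a | p)) = {n0, n2, n4, n5}

{n0, n2, n4, n5}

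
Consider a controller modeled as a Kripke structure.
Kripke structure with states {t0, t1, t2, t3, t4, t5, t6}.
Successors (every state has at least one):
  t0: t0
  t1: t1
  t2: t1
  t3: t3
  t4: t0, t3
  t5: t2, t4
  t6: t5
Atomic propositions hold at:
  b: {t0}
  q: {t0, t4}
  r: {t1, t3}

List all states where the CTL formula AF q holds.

{t0, t4}

AF q: least fixpoint, start Z0 = {t0, t4}, add states with every successor in Z. Already a fixed point.
Sat(AF q) = {t0, t4}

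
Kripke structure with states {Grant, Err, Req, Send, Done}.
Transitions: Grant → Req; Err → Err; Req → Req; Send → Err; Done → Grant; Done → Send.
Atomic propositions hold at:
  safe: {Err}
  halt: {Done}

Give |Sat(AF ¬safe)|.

4

Sat(¬safe) = {Grant, Req, Send, Done}
AF ¬safe: least fixpoint, start Z0 = {Grant, Req, Send, Done}, add states with every successor in Z. Already a fixed point.
Sat(AF ¬safe) = {Grant, Req, Send, Done}
|Sat(AF ¬safe)| = |{Grant, Req, Send, Done}| = 4.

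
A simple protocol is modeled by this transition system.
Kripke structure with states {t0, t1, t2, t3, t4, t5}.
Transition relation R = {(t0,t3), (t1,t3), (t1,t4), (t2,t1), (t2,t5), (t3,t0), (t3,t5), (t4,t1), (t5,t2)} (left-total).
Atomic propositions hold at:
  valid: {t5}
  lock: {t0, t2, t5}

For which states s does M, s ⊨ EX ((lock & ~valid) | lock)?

Sat(~valid) = {t0, t1, t2, t3, t4}
Sat(lock & ~valid) = {t0, t2}
Sat((lock & ~valid) | lock) = {t0, t2, t5}
Sat(EX ((lock & ~valid) | lock)) = {s : some successor in {t0, t2, t5}} = {t2, t3, t5}

{t2, t3, t5}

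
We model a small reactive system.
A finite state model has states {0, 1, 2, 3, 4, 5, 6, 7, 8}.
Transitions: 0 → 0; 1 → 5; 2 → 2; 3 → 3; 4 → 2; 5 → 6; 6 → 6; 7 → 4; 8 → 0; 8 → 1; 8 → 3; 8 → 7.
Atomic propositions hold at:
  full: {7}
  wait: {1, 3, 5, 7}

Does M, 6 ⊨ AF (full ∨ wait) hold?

No

Sat(full ∨ wait) = {1, 3, 5, 7}
AF (full ∨ wait): least fixpoint, start Z0 = {1, 3, 5, 7}, add states with every successor in Z. Already a fixed point.
Sat(AF (full ∨ wait)) = {1, 3, 5, 7}
6 ∉ Sat(AF (full ∨ wait)) = {1, 3, 5, 7}, so the formula does not hold at 6.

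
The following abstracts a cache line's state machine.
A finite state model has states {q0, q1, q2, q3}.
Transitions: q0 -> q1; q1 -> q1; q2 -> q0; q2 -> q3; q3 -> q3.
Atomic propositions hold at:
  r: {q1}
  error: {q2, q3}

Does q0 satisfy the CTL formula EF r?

EF r: least fixpoint, start Z0 = {q1}, add states with some successor in Z. Z1 = {q0, q1}; Z2 = {q0, q1, q2}; fixed.
Sat(EF r) = {q0, q1, q2}
q0 ∈ Sat(EF r) = {q0, q1, q2}, so the formula holds at q0.

Yes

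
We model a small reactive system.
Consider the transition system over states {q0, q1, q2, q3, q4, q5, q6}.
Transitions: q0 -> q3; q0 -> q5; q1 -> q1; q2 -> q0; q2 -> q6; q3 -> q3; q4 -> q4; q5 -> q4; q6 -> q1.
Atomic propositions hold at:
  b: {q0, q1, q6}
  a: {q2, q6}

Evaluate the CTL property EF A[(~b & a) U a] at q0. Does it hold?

Sat(~b) = {q2, q3, q4, q5}
Sat(~b & a) = {q2}
A[(~b & a) U a]: least fixpoint, start Z0 = Sat(a) = {q2, q6}, add states in Sat(~b & a) with every successor in Z. Already a fixed point.
Sat(A[(~b & a) U a]) = {q2, q6}
EF A[(~b & a) U a]: least fixpoint, start Z0 = {q2, q6}, add states with some successor in Z. Already a fixed point.
Sat(EF A[(~b & a) U a]) = {q2, q6}
q0 ∉ Sat(EF A[(~b & a) U a]) = {q2, q6}, so the formula does not hold at q0.

No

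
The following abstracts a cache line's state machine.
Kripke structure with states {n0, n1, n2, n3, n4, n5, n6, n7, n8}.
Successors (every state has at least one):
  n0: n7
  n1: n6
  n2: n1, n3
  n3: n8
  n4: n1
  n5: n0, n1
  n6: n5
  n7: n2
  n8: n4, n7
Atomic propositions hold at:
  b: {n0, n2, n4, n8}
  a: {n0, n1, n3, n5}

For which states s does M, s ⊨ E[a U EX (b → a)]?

{n0, n1, n2, n3, n4, n5, n6, n8}

Sat(b → a) = {n0, n1, n3, n5, n6, n7}
Sat(EX (b → a)) = {s : some successor in {n0, n1, n3, n5, n6, n7}} = {n0, n1, n2, n4, n5, n6, n8}
E[a U EX (b → a)]: least fixpoint, start Z0 = Sat(EX (b → a)) = {n0, n1, n2, n4, n5, n6, n8}, add states in Sat(a) with some successor in Z. Z1 = {n0, n1, n2, n3, n4, n5, n6, n8}; fixed.
Sat(E[a U EX (b → a)]) = {n0, n1, n2, n3, n4, n5, n6, n8}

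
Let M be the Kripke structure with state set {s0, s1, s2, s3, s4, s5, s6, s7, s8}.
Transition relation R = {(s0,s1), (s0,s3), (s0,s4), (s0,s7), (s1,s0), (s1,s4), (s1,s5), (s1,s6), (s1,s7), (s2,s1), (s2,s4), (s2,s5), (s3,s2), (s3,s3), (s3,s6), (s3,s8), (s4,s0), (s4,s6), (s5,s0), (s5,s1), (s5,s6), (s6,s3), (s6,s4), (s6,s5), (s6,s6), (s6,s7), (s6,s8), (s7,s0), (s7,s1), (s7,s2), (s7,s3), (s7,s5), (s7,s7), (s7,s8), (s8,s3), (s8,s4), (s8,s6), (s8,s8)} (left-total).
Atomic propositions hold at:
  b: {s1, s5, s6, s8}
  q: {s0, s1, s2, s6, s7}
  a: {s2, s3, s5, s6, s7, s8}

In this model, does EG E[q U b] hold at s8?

E[q U b]: least fixpoint, start Z0 = Sat(b) = {s1, s5, s6, s8}, add states in Sat(q) with some successor in Z. Z1 = {s0, s1, s2, s5, s6, s7, s8}; fixed.
Sat(E[q U b]) = {s0, s1, s2, s5, s6, s7, s8}
EG E[q U b]: greatest fixpoint, start Z0 = {s0, s1, s2, s5, s6, s7, s8}, keep only states in Sat with some successor in Z. Already a fixed point.
Sat(EG E[q U b]) = {s0, s1, s2, s5, s6, s7, s8}
s8 ∈ Sat(EG E[q U b]) = {s0, s1, s2, s5, s6, s7, s8}, so the formula holds at s8.

Yes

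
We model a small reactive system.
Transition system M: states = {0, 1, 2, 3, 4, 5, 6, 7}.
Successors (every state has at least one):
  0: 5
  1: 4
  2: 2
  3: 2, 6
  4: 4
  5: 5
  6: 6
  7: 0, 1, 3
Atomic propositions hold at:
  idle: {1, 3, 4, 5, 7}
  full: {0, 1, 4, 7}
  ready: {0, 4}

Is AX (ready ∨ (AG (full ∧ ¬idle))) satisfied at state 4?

Sat(¬idle) = {0, 2, 6}
Sat(full ∧ ¬idle) = {0}
AG (full ∧ ¬idle): greatest fixpoint, start Z0 = {0}, keep only states in Sat with every successor in Z. Z1 = ∅; fixed.
Sat(AG (full ∧ ¬idle)) = ∅
Sat(ready ∨ (AG (full ∧ ¬idle))) = {0, 4}
Sat(AX (ready ∨ (AG (full ∧ ¬idle)))) = {s : every successor in {0, 4}} = {1, 4}
4 ∈ Sat(AX (ready ∨ (AG (full ∧ ¬idle)))) = {1, 4}, so the formula holds at 4.

Yes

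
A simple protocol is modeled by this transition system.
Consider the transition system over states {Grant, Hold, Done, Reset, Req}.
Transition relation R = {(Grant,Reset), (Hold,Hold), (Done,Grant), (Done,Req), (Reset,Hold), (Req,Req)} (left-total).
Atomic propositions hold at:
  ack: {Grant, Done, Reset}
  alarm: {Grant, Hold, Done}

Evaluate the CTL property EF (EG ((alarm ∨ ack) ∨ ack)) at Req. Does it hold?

No

Sat(alarm ∨ ack) = {Grant, Hold, Done, Reset}
Sat((alarm ∨ ack) ∨ ack) = {Grant, Hold, Done, Reset}
EG ((alarm ∨ ack) ∨ ack): greatest fixpoint, start Z0 = {Grant, Hold, Done, Reset}, keep only states in Sat with some successor in Z. Already a fixed point.
Sat(EG ((alarm ∨ ack) ∨ ack)) = {Grant, Hold, Done, Reset}
EF (EG ((alarm ∨ ack) ∨ ack)): least fixpoint, start Z0 = {Grant, Hold, Done, Reset}, add states with some successor in Z. Already a fixed point.
Sat(EF (EG ((alarm ∨ ack) ∨ ack))) = {Grant, Hold, Done, Reset}
Req ∉ Sat(EF (EG ((alarm ∨ ack) ∨ ack))) = {Grant, Hold, Done, Reset}, so the formula does not hold at Req.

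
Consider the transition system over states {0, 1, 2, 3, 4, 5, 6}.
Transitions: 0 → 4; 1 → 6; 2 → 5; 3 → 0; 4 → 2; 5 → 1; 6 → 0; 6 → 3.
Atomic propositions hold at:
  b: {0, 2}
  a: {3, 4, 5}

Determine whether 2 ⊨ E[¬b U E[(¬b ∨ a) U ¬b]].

Sat(¬b) = {1, 3, 4, 5, 6}
Sat(¬b ∨ a) = {1, 3, 4, 5, 6}
E[(¬b ∨ a) U ¬b]: least fixpoint, start Z0 = Sat(¬b) = {1, 3, 4, 5, 6}, add states in Sat(¬b ∨ a) with some successor in Z. Already a fixed point.
Sat(E[(¬b ∨ a) U ¬b]) = {1, 3, 4, 5, 6}
E[¬b U E[(¬b ∨ a) U ¬b]]: least fixpoint, start Z0 = Sat(E[(¬b ∨ a) U ¬b]) = {1, 3, 4, 5, 6}, add states in Sat(¬b) with some successor in Z. Already a fixed point.
Sat(E[¬b U E[(¬b ∨ a) U ¬b]]) = {1, 3, 4, 5, 6}
2 ∉ Sat(E[¬b U E[(¬b ∨ a) U ¬b]]) = {1, 3, 4, 5, 6}, so the formula does not hold at 2.

No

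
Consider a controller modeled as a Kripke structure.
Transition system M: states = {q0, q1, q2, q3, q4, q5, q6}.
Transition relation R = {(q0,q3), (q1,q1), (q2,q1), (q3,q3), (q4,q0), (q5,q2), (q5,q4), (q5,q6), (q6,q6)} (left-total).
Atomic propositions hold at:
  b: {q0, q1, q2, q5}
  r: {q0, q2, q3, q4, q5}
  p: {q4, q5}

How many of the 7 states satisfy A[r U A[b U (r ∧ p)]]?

2

Sat(r ∧ p) = {q4, q5}
A[b U (r ∧ p)]: least fixpoint, start Z0 = Sat((r ∧ p)) = {q4, q5}, add states in Sat(b) with every successor in Z. Already a fixed point.
Sat(A[b U (r ∧ p)]) = {q4, q5}
A[r U A[b U (r ∧ p)]]: least fixpoint, start Z0 = Sat(A[b U (r ∧ p)]) = {q4, q5}, add states in Sat(r) with every successor in Z. Already a fixed point.
Sat(A[r U A[b U (r ∧ p)]]) = {q4, q5}
|Sat(A[r U A[b U (r ∧ p)]])| = |{q4, q5}| = 2.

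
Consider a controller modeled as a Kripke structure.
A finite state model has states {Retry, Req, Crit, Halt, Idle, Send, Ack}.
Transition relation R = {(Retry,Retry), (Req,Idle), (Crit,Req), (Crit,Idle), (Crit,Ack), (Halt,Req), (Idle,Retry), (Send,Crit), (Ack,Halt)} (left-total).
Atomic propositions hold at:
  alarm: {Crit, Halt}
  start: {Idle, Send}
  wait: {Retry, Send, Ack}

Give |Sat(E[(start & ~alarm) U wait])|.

4

Sat(~alarm) = {Retry, Req, Idle, Send, Ack}
Sat(start & ~alarm) = {Idle, Send}
E[(start & ~alarm) U wait]: least fixpoint, start Z0 = Sat(wait) = {Retry, Send, Ack}, add states in Sat(start & ~alarm) with some successor in Z. Z1 = {Retry, Idle, Send, Ack}; fixed.
Sat(E[(start & ~alarm) U wait]) = {Retry, Idle, Send, Ack}
|Sat(E[(start & ~alarm) U wait])| = |{Retry, Idle, Send, Ack}| = 4.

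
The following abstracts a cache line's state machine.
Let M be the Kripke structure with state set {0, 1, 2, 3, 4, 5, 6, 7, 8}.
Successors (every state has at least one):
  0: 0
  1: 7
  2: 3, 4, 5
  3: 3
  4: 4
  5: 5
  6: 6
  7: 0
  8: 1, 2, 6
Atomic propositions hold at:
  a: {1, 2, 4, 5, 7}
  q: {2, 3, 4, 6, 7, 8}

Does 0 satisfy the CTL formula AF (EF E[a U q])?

E[a U q]: least fixpoint, start Z0 = Sat(q) = {2, 3, 4, 6, 7, 8}, add states in Sat(a) with some successor in Z. Z1 = {1, 2, 3, 4, 6, 7, 8}; fixed.
Sat(E[a U q]) = {1, 2, 3, 4, 6, 7, 8}
EF E[a U q]: least fixpoint, start Z0 = {1, 2, 3, 4, 6, 7, 8}, add states with some successor in Z. Already a fixed point.
Sat(EF E[a U q]) = {1, 2, 3, 4, 6, 7, 8}
AF (EF E[a U q]): least fixpoint, start Z0 = {1, 2, 3, 4, 6, 7, 8}, add states with every successor in Z. Already a fixed point.
Sat(AF (EF E[a U q])) = {1, 2, 3, 4, 6, 7, 8}
0 ∉ Sat(AF (EF E[a U q])) = {1, 2, 3, 4, 6, 7, 8}, so the formula does not hold at 0.

No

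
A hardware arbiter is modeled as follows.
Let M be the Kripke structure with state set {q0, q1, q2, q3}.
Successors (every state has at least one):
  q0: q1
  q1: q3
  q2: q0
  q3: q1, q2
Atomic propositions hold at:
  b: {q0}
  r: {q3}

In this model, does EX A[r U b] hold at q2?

Yes

A[r U b]: least fixpoint, start Z0 = Sat(b) = {q0}, add states in Sat(r) with every successor in Z. Already a fixed point.
Sat(A[r U b]) = {q0}
Sat(EX A[r U b]) = {s : some successor in {q0}} = {q2}
q2 ∈ Sat(EX A[r U b]) = {q2}, so the formula holds at q2.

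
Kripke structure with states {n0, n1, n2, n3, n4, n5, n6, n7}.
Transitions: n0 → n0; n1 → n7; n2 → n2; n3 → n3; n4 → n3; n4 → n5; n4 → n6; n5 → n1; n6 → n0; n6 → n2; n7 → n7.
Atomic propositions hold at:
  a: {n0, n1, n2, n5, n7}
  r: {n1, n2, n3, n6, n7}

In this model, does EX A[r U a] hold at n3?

No

A[r U a]: least fixpoint, start Z0 = Sat(a) = {n0, n1, n2, n5, n7}, add states in Sat(r) with every successor in Z. Z1 = {n0, n1, n2, n5, n6, n7}; fixed.
Sat(A[r U a]) = {n0, n1, n2, n5, n6, n7}
Sat(EX A[r U a]) = {s : some successor in {n0, n1, n2, n5, n6, n7}} = {n0, n1, n2, n4, n5, n6, n7}
n3 ∉ Sat(EX A[r U a]) = {n0, n1, n2, n4, n5, n6, n7}, so the formula does not hold at n3.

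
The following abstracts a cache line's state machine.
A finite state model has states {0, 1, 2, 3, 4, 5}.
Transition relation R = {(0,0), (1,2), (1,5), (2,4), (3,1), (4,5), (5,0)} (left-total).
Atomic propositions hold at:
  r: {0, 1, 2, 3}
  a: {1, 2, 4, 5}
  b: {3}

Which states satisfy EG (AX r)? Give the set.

Sat(AX r) = {s : every successor in {0, 1, 2, 3}} = {0, 3, 5}
EG (AX r): greatest fixpoint, start Z0 = {0, 3, 5}, keep only states in Sat with some successor in Z. Z1 = {0, 5}; fixed.
Sat(EG (AX r)) = {0, 5}

{0, 5}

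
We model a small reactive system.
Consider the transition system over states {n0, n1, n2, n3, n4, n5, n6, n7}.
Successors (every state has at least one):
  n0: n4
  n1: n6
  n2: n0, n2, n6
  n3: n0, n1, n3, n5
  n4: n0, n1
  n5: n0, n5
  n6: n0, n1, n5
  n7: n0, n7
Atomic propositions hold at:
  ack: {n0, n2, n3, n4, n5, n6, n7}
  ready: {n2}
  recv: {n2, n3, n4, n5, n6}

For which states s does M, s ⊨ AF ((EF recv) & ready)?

EF recv: least fixpoint, start Z0 = {n2, n3, n4, n5, n6}, add states with some successor in Z. Z1 = {n0, n1, n2, n3, n4, n5, n6}; Z2 = {n0, n1, n2, n3, n4, n5, n6, n7}; fixed.
Sat(EF recv) = {n0, n1, n2, n3, n4, n5, n6, n7}
Sat((EF recv) & ready) = {n2}
AF ((EF recv) & ready): least fixpoint, start Z0 = {n2}, add states with every successor in Z. Already a fixed point.
Sat(AF ((EF recv) & ready)) = {n2}

{n2}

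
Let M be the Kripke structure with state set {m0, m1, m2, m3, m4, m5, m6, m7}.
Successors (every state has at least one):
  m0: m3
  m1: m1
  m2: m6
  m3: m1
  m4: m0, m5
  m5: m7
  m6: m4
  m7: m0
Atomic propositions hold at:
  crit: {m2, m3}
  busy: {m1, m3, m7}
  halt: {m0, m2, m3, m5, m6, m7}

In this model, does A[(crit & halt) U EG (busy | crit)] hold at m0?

No

Sat(crit & halt) = {m2, m3}
Sat(busy | crit) = {m1, m2, m3, m7}
EG (busy | crit): greatest fixpoint, start Z0 = {m1, m2, m3, m7}, keep only states in Sat with some successor in Z. Z1 = {m1, m3}; fixed.
Sat(EG (busy | crit)) = {m1, m3}
A[(crit & halt) U EG (busy | crit)]: least fixpoint, start Z0 = Sat(EG (busy | crit)) = {m1, m3}, add states in Sat(crit & halt) with every successor in Z. Already a fixed point.
Sat(A[(crit & halt) U EG (busy | crit)]) = {m1, m3}
m0 ∉ Sat(A[(crit & halt) U EG (busy | crit)]) = {m1, m3}, so the formula does not hold at m0.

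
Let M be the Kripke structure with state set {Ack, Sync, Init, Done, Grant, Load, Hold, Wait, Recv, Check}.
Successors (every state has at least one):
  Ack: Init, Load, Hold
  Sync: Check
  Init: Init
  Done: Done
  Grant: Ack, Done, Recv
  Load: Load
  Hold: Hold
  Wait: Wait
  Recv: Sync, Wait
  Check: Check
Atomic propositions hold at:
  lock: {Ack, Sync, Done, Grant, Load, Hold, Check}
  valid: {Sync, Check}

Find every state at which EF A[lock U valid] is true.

{Sync, Grant, Recv, Check}

A[lock U valid]: least fixpoint, start Z0 = Sat(valid) = {Sync, Check}, add states in Sat(lock) with every successor in Z. Already a fixed point.
Sat(A[lock U valid]) = {Sync, Check}
EF A[lock U valid]: least fixpoint, start Z0 = {Sync, Check}, add states with some successor in Z. Z1 = {Sync, Recv, Check}; Z2 = {Sync, Grant, Recv, Check}; fixed.
Sat(EF A[lock U valid]) = {Sync, Grant, Recv, Check}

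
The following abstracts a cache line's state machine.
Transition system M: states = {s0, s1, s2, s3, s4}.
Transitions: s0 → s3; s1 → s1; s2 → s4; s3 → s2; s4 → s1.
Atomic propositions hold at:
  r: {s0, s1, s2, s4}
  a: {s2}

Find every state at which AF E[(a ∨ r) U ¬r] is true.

Sat(a ∨ r) = {s0, s1, s2, s4}
Sat(¬r) = {s3}
E[(a ∨ r) U ¬r]: least fixpoint, start Z0 = Sat(¬r) = {s3}, add states in Sat(a ∨ r) with some successor in Z. Z1 = {s0, s3}; fixed.
Sat(E[(a ∨ r) U ¬r]) = {s0, s3}
AF E[(a ∨ r) U ¬r]: least fixpoint, start Z0 = {s0, s3}, add states with every successor in Z. Already a fixed point.
Sat(AF E[(a ∨ r) U ¬r]) = {s0, s3}

{s0, s3}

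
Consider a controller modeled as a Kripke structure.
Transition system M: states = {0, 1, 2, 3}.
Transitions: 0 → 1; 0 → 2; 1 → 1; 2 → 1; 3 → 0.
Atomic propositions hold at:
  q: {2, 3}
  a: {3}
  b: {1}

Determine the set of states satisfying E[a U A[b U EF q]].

EF q: least fixpoint, start Z0 = {2, 3}, add states with some successor in Z. Z1 = {0, 2, 3}; fixed.
Sat(EF q) = {0, 2, 3}
A[b U EF q]: least fixpoint, start Z0 = Sat(EF q) = {0, 2, 3}, add states in Sat(b) with every successor in Z. Already a fixed point.
Sat(A[b U EF q]) = {0, 2, 3}
E[a U A[b U EF q]]: least fixpoint, start Z0 = Sat(A[b U EF q]) = {0, 2, 3}, add states in Sat(a) with some successor in Z. Already a fixed point.
Sat(E[a U A[b U EF q]]) = {0, 2, 3}

{0, 2, 3}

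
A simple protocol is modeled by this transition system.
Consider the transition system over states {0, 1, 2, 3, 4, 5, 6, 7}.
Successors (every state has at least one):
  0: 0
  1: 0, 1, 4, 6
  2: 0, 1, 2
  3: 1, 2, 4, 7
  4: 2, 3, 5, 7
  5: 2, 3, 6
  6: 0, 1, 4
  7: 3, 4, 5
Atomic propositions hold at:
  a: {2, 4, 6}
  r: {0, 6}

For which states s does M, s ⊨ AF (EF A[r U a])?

A[r U a]: least fixpoint, start Z0 = Sat(a) = {2, 4, 6}, add states in Sat(r) with every successor in Z. Already a fixed point.
Sat(A[r U a]) = {2, 4, 6}
EF A[r U a]: least fixpoint, start Z0 = {2, 4, 6}, add states with some successor in Z. Z1 = {1, 2, 3, 4, 5, 6, 7}; fixed.
Sat(EF A[r U a]) = {1, 2, 3, 4, 5, 6, 7}
AF (EF A[r U a]): least fixpoint, start Z0 = {1, 2, 3, 4, 5, 6, 7}, add states with every successor in Z. Already a fixed point.
Sat(AF (EF A[r U a])) = {1, 2, 3, 4, 5, 6, 7}

{1, 2, 3, 4, 5, 6, 7}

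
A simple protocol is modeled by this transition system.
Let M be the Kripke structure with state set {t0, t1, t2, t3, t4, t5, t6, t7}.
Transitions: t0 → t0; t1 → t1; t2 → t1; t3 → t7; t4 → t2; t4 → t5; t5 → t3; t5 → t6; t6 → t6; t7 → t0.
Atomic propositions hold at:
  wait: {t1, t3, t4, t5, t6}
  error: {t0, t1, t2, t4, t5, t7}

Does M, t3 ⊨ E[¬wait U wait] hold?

Yes

Sat(¬wait) = {t0, t2, t7}
E[¬wait U wait]: least fixpoint, start Z0 = Sat(wait) = {t1, t3, t4, t5, t6}, add states in Sat(¬wait) with some successor in Z. Z1 = {t1, t2, t3, t4, t5, t6}; fixed.
Sat(E[¬wait U wait]) = {t1, t2, t3, t4, t5, t6}
t3 ∈ Sat(E[¬wait U wait]) = {t1, t2, t3, t4, t5, t6}, so the formula holds at t3.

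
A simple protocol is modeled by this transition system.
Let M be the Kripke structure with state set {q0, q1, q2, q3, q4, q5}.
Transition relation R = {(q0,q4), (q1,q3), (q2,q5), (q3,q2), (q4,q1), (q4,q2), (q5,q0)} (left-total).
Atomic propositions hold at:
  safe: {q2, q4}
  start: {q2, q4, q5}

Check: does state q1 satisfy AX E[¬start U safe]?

Yes

Sat(¬start) = {q0, q1, q3}
E[¬start U safe]: least fixpoint, start Z0 = Sat(safe) = {q2, q4}, add states in Sat(¬start) with some successor in Z. Z1 = {q0, q2, q3, q4}; Z2 = {q0, q1, q2, q3, q4}; fixed.
Sat(E[¬start U safe]) = {q0, q1, q2, q3, q4}
Sat(AX E[¬start U safe]) = {s : every successor in {q0, q1, q2, q3, q4}} = {q0, q1, q3, q4, q5}
q1 ∈ Sat(AX E[¬start U safe]) = {q0, q1, q3, q4, q5}, so the formula holds at q1.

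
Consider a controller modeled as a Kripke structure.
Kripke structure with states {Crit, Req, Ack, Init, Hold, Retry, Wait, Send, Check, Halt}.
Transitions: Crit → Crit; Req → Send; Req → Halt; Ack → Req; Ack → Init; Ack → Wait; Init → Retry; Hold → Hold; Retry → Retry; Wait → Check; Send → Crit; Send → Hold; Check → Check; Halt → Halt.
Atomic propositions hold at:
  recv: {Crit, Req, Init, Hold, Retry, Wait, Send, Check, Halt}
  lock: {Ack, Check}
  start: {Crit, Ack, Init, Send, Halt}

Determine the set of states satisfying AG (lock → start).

Sat(lock → start) = {Crit, Req, Ack, Init, Hold, Retry, Wait, Send, Halt}
AG (lock → start): greatest fixpoint, start Z0 = {Crit, Req, Ack, Init, Hold, Retry, Wait, Send, Halt}, keep only states in Sat with every successor in Z. Z1 = {Crit, Req, Ack, Init, Hold, Retry, Send, Halt}; Z2 = {Crit, Req, Init, Hold, Retry, Send, Halt}; fixed.
Sat(AG (lock → start)) = {Crit, Req, Init, Hold, Retry, Send, Halt}

{Crit, Req, Init, Hold, Retry, Send, Halt}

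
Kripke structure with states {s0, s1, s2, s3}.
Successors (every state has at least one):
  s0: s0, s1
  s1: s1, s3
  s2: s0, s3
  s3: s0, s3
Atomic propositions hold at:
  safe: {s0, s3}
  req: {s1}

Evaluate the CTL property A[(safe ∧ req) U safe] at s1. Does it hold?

Sat(safe ∧ req) = ∅
A[(safe ∧ req) U safe]: least fixpoint, start Z0 = Sat(safe) = {s0, s3}, add states in Sat(safe ∧ req) with every successor in Z. Already a fixed point.
Sat(A[(safe ∧ req) U safe]) = {s0, s3}
s1 ∉ Sat(A[(safe ∧ req) U safe]) = {s0, s3}, so the formula does not hold at s1.

No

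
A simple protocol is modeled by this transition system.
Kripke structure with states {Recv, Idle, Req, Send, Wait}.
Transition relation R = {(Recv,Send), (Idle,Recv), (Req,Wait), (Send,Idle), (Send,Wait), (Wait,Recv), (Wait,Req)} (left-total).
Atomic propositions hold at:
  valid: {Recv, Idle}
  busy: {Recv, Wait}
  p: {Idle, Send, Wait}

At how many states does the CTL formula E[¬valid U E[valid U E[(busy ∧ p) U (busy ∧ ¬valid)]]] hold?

3

Sat(¬valid) = {Req, Send, Wait}
Sat(busy ∧ p) = {Wait}
Sat(busy ∧ ¬valid) = {Wait}
E[(busy ∧ p) U (busy ∧ ¬valid)]: least fixpoint, start Z0 = Sat((busy ∧ ¬valid)) = {Wait}, add states in Sat(busy ∧ p) with some successor in Z. Already a fixed point.
Sat(E[(busy ∧ p) U (busy ∧ ¬valid)]) = {Wait}
E[valid U E[(busy ∧ p) U (busy ∧ ¬valid)]]: least fixpoint, start Z0 = Sat(E[(busy ∧ p) U (busy ∧ ¬valid)]) = {Wait}, add states in Sat(valid) with some successor in Z. Already a fixed point.
Sat(E[valid U E[(busy ∧ p) U (busy ∧ ¬valid)]]) = {Wait}
E[¬valid U E[valid U E[(busy ∧ p) U (busy ∧ ¬valid)]]]: least fixpoint, start Z0 = Sat(E[valid U E[(busy ∧ p) U (busy ∧ ¬valid)]]) = {Wait}, add states in Sat(¬valid) with some successor in Z. Z1 = {Req, Send, Wait}; fixed.
Sat(E[¬valid U E[valid U E[(busy ∧ p) U (busy ∧ ¬valid)]]]) = {Req, Send, Wait}
|Sat(E[¬valid U E[valid U E[(busy ∧ p) U (busy ∧ ¬valid)]]])| = |{Req, Send, Wait}| = 3.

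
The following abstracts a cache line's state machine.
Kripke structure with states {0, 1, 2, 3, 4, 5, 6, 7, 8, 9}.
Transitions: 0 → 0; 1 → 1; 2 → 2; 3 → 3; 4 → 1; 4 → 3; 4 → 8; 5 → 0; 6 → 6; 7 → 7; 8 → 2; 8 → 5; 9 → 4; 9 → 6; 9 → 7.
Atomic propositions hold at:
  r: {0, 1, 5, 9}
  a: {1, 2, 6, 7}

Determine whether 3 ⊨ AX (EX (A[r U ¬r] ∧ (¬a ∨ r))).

Yes

Sat(¬r) = {2, 3, 4, 6, 7, 8}
A[r U ¬r]: least fixpoint, start Z0 = Sat(¬r) = {2, 3, 4, 6, 7, 8}, add states in Sat(r) with every successor in Z. Z1 = {2, 3, 4, 6, 7, 8, 9}; fixed.
Sat(A[r U ¬r]) = {2, 3, 4, 6, 7, 8, 9}
Sat(¬a) = {0, 3, 4, 5, 8, 9}
Sat(¬a ∨ r) = {0, 1, 3, 4, 5, 8, 9}
Sat(A[r U ¬r] ∧ (¬a ∨ r)) = {3, 4, 8, 9}
Sat(EX (A[r U ¬r] ∧ (¬a ∨ r))) = {s : some successor in {3, 4, 8, 9}} = {3, 4, 9}
Sat(AX (EX (A[r U ¬r] ∧ (¬a ∨ r)))) = {s : every successor in {3, 4, 9}} = {3}
3 ∈ Sat(AX (EX (A[r U ¬r] ∧ (¬a ∨ r)))) = {3}, so the formula holds at 3.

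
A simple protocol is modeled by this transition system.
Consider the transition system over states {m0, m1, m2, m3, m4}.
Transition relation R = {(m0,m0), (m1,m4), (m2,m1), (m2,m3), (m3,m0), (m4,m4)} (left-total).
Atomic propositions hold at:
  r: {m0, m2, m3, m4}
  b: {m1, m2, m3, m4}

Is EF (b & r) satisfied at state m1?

Sat(b & r) = {m2, m3, m4}
EF (b & r): least fixpoint, start Z0 = {m2, m3, m4}, add states with some successor in Z. Z1 = {m1, m2, m3, m4}; fixed.
Sat(EF (b & r)) = {m1, m2, m3, m4}
m1 ∈ Sat(EF (b & r)) = {m1, m2, m3, m4}, so the formula holds at m1.

Yes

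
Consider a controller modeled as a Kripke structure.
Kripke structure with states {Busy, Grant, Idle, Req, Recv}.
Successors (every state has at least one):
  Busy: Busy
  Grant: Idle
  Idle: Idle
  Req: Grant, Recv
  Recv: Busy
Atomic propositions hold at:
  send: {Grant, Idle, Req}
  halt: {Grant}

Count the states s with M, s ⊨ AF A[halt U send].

3

A[halt U send]: least fixpoint, start Z0 = Sat(send) = {Grant, Idle, Req}, add states in Sat(halt) with every successor in Z. Already a fixed point.
Sat(A[halt U send]) = {Grant, Idle, Req}
AF A[halt U send]: least fixpoint, start Z0 = {Grant, Idle, Req}, add states with every successor in Z. Already a fixed point.
Sat(AF A[halt U send]) = {Grant, Idle, Req}
|Sat(AF A[halt U send])| = |{Grant, Idle, Req}| = 3.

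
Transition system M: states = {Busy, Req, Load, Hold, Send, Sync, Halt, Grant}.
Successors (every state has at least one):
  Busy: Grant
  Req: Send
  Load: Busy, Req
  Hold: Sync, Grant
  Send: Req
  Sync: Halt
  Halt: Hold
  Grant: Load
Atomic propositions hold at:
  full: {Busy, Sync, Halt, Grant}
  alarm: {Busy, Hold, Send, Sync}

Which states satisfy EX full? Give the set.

{Busy, Load, Hold, Sync}

Sat(EX full) = {s : some successor in {Busy, Sync, Halt, Grant}} = {Busy, Load, Hold, Sync}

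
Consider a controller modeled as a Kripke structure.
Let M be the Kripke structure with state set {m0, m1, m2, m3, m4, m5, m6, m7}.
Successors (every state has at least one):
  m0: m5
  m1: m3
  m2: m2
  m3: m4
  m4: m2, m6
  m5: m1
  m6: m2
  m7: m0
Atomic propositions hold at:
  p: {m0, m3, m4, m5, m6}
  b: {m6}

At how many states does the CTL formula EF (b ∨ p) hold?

7

Sat(b ∨ p) = {m0, m3, m4, m5, m6}
EF (b ∨ p): least fixpoint, start Z0 = {m0, m3, m4, m5, m6}, add states with some successor in Z. Z1 = {m0, m1, m3, m4, m5, m6, m7}; fixed.
Sat(EF (b ∨ p)) = {m0, m1, m3, m4, m5, m6, m7}
|Sat(EF (b ∨ p))| = |{m0, m1, m3, m4, m5, m6, m7}| = 7.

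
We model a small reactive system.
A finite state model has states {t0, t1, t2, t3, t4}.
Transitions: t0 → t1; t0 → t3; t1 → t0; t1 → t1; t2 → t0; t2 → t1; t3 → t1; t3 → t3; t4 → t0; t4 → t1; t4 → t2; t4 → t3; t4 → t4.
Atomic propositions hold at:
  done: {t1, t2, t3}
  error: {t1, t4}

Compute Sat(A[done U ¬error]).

Sat(¬error) = {t0, t2, t3}
A[done U ¬error]: least fixpoint, start Z0 = Sat(¬error) = {t0, t2, t3}, add states in Sat(done) with every successor in Z. Already a fixed point.
Sat(A[done U ¬error]) = {t0, t2, t3}

{t0, t2, t3}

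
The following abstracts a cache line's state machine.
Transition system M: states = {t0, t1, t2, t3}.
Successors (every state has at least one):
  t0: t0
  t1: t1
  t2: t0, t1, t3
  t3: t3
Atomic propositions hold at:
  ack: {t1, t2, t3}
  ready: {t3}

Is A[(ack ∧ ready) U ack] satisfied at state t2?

Sat(ack ∧ ready) = {t3}
A[(ack ∧ ready) U ack]: least fixpoint, start Z0 = Sat(ack) = {t1, t2, t3}, add states in Sat(ack ∧ ready) with every successor in Z. Already a fixed point.
Sat(A[(ack ∧ ready) U ack]) = {t1, t2, t3}
t2 ∈ Sat(A[(ack ∧ ready) U ack]) = {t1, t2, t3}, so the formula holds at t2.

Yes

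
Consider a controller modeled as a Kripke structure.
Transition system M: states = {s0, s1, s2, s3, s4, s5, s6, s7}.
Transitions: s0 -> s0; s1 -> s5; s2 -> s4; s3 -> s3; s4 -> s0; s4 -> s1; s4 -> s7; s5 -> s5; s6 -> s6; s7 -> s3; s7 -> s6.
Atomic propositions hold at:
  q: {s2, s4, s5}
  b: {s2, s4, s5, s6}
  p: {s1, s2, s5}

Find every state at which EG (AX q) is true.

{s1, s5}

Sat(AX q) = {s : every successor in {s2, s4, s5}} = {s1, s2, s5}
EG (AX q): greatest fixpoint, start Z0 = {s1, s2, s5}, keep only states in Sat with some successor in Z. Z1 = {s1, s5}; fixed.
Sat(EG (AX q)) = {s1, s5}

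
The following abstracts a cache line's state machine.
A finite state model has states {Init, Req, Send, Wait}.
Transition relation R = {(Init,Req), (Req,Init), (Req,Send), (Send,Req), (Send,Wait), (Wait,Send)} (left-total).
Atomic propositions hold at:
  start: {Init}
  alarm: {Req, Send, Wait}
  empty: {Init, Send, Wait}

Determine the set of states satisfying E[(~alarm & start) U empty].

Sat(~alarm) = {Init}
Sat(~alarm & start) = {Init}
E[(~alarm & start) U empty]: least fixpoint, start Z0 = Sat(empty) = {Init, Send, Wait}, add states in Sat(~alarm & start) with some successor in Z. Already a fixed point.
Sat(E[(~alarm & start) U empty]) = {Init, Send, Wait}

{Init, Send, Wait}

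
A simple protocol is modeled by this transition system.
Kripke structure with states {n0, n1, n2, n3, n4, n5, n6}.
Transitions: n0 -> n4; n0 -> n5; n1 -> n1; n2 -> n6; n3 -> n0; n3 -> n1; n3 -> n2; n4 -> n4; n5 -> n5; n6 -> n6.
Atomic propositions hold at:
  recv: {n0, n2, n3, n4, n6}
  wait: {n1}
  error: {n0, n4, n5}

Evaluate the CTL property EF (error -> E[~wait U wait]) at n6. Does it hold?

Yes

Sat(~wait) = {n0, n2, n3, n4, n5, n6}
E[~wait U wait]: least fixpoint, start Z0 = Sat(wait) = {n1}, add states in Sat(~wait) with some successor in Z. Z1 = {n1, n3}; fixed.
Sat(E[~wait U wait]) = {n1, n3}
Sat(error -> E[~wait U wait]) = {n1, n2, n3, n6}
EF (error -> E[~wait U wait]): least fixpoint, start Z0 = {n1, n2, n3, n6}, add states with some successor in Z. Already a fixed point.
Sat(EF (error -> E[~wait U wait])) = {n1, n2, n3, n6}
n6 ∈ Sat(EF (error -> E[~wait U wait])) = {n1, n2, n3, n6}, so the formula holds at n6.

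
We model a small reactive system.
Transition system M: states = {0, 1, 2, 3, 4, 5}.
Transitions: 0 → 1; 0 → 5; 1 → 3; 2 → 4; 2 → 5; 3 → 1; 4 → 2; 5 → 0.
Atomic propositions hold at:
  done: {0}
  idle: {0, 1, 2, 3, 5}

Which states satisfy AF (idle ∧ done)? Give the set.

{0, 5}

Sat(idle ∧ done) = {0}
AF (idle ∧ done): least fixpoint, start Z0 = {0}, add states with every successor in Z. Z1 = {0, 5}; fixed.
Sat(AF (idle ∧ done)) = {0, 5}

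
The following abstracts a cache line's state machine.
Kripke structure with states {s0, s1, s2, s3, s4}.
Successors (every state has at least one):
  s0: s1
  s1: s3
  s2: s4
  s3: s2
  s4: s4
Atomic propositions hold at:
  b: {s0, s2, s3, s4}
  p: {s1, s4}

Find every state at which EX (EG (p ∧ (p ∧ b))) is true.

Sat(p ∧ b) = {s4}
Sat(p ∧ (p ∧ b)) = {s4}
EG (p ∧ (p ∧ b)): greatest fixpoint, start Z0 = {s4}, keep only states in Sat with some successor in Z. Already a fixed point.
Sat(EG (p ∧ (p ∧ b))) = {s4}
Sat(EX (EG (p ∧ (p ∧ b)))) = {s : some successor in {s4}} = {s2, s4}

{s2, s4}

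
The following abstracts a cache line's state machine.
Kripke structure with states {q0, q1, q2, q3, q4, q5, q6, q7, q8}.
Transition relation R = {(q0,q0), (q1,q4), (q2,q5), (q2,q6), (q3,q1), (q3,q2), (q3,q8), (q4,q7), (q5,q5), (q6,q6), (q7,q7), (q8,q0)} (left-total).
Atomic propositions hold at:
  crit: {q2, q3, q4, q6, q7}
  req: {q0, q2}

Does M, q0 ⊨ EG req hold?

EG req: greatest fixpoint, start Z0 = {q0, q2}, keep only states in Sat with some successor in Z. Z1 = {q0}; fixed.
Sat(EG req) = {q0}
q0 ∈ Sat(EG req) = {q0}, so the formula holds at q0.

Yes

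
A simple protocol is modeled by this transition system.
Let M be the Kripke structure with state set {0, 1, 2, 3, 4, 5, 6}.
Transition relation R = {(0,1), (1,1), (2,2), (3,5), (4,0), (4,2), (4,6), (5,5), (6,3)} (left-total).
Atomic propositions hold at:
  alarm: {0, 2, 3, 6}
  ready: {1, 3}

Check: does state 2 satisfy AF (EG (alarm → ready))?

Sat(alarm → ready) = {1, 3, 4, 5}
EG (alarm → ready): greatest fixpoint, start Z0 = {1, 3, 4, 5}, keep only states in Sat with some successor in Z. Z1 = {1, 3, 5}; fixed.
Sat(EG (alarm → ready)) = {1, 3, 5}
AF (EG (alarm → ready)): least fixpoint, start Z0 = {1, 3, 5}, add states with every successor in Z. Z1 = {0, 1, 3, 5, 6}; fixed.
Sat(AF (EG (alarm → ready))) = {0, 1, 3, 5, 6}
2 ∉ Sat(AF (EG (alarm → ready))) = {0, 1, 3, 5, 6}, so the formula does not hold at 2.

No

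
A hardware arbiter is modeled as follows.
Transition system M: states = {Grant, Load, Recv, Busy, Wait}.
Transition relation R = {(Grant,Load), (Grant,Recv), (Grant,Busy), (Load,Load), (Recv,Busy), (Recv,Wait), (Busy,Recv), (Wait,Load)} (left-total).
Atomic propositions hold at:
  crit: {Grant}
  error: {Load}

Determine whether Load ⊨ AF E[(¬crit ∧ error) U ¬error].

No

Sat(¬crit) = {Load, Recv, Busy, Wait}
Sat(¬crit ∧ error) = {Load}
Sat(¬error) = {Grant, Recv, Busy, Wait}
E[(¬crit ∧ error) U ¬error]: least fixpoint, start Z0 = Sat(¬error) = {Grant, Recv, Busy, Wait}, add states in Sat(¬crit ∧ error) with some successor in Z. Already a fixed point.
Sat(E[(¬crit ∧ error) U ¬error]) = {Grant, Recv, Busy, Wait}
AF E[(¬crit ∧ error) U ¬error]: least fixpoint, start Z0 = {Grant, Recv, Busy, Wait}, add states with every successor in Z. Already a fixed point.
Sat(AF E[(¬crit ∧ error) U ¬error]) = {Grant, Recv, Busy, Wait}
Load ∉ Sat(AF E[(¬crit ∧ error) U ¬error]) = {Grant, Recv, Busy, Wait}, so the formula does not hold at Load.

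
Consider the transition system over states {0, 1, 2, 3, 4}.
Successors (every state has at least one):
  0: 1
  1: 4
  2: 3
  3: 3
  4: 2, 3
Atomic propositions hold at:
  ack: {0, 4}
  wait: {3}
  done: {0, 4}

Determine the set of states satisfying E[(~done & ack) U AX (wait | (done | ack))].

{1, 2, 3}

Sat(~done) = {1, 2, 3}
Sat(~done & ack) = ∅
Sat(done | ack) = {0, 4}
Sat(wait | (done | ack)) = {0, 3, 4}
Sat(AX (wait | (done | ack))) = {s : every successor in {0, 3, 4}} = {1, 2, 3}
E[(~done & ack) U AX (wait | (done | ack))]: least fixpoint, start Z0 = Sat(AX (wait | (done | ack))) = {1, 2, 3}, add states in Sat(~done & ack) with some successor in Z. Already a fixed point.
Sat(E[(~done & ack) U AX (wait | (done | ack))]) = {1, 2, 3}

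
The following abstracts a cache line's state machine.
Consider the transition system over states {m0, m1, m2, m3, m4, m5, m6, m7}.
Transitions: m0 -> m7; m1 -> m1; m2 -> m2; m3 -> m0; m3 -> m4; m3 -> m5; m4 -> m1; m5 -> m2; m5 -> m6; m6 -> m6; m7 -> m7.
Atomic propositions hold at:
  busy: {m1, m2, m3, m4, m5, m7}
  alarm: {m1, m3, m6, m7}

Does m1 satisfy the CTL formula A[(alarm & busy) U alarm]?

Sat(alarm & busy) = {m1, m3, m7}
A[(alarm & busy) U alarm]: least fixpoint, start Z0 = Sat(alarm) = {m1, m3, m6, m7}, add states in Sat(alarm & busy) with every successor in Z. Already a fixed point.
Sat(A[(alarm & busy) U alarm]) = {m1, m3, m6, m7}
m1 ∈ Sat(A[(alarm & busy) U alarm]) = {m1, m3, m6, m7}, so the formula holds at m1.

Yes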